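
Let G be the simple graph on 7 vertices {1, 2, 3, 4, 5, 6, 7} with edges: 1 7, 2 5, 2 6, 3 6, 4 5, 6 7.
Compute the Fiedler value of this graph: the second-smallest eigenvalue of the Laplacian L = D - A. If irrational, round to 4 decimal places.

With the vertex order [1, 2, 3, 4, 5, 6, 7], the degrees are [1, 2, 1, 1, 2, 3, 2], giving D = diag(1, 2, 1, 1, 2, 3, 2) and L = D - A. The smallest Laplacian eigenvalue is always 0. The next one, lambda_2 = 0.2603, measures how hard the graph is to disconnect: larger values mean better connectivity. The eigenvalues sum to 12, which equals trace(L) = 2|E|. The largest eigenvalue, 4.3342, is at most the vertex count 7.

0.2603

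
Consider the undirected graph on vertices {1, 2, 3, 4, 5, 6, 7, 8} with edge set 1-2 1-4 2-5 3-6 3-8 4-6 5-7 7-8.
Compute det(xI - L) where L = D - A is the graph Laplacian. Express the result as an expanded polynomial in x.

With the vertex order [1, 2, 3, 4, 5, 6, 7, 8], the degrees are [2, 2, 2, 2, 2, 2, 2, 2], giving D = diag(2, 2, 2, 2, 2, 2, 2, 2) and L = D - A. L has integer entries, so p(x) = det(xI - L) has integer coefficients. Expanding the determinant yields x^8 - 16x^7 + 104x^6 - 352x^5 + 660x^4 - 672x^3 + 336x^2 - 64x. Since p(0) = det(-L) = 0, x divides p(x). By the matrix-tree theorem the graph has (1/8) * product of the nonzero eigenvalues = 8 spanning trees.

x^8 - 16x^7 + 104x^6 - 352x^5 + 660x^4 - 672x^3 + 336x^2 - 64x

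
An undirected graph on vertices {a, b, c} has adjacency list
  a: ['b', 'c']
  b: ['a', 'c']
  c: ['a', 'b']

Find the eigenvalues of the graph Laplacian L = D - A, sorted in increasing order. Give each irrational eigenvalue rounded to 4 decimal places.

[0, 3, 3]

Each diagonal entry of L is the vertex degree and each off-diagonal entry is -1 where an edge is present, 0 otherwise; in the order [a, b, c] the diagonal is [2, 2, 2]. Since every row of L sums to 0, the all-ones vector is in the kernel and 0 is an eigenvalue. The eigenvalues sum to 6, which equals trace(L) = 2|E|.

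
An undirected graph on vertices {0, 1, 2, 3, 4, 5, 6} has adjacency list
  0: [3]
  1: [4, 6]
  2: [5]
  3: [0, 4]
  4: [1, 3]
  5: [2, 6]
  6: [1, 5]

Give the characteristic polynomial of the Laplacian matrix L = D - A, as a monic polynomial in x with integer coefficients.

Each diagonal entry of L is the vertex degree and each off-diagonal entry is -1 where an edge is present, 0 otherwise; in the order [0, 1, 2, 3, 4, 5, 6] the diagonal is [1, 2, 1, 2, 2, 2, 2]. Computing det(xI - L) by cofactor expansion (or equivalently via sum-over-permutations) gives x^7 - 12x^6 + 55x^5 - 120x^4 + 126x^3 - 56x^2 + 7x. Since p(0) = det(-L) = 0, x divides p(x). The largest eigenvalue, 3.8019, is at most the vertex count 7. There is one zero in the spectrum, matching the 1 component.

x^7 - 12x^6 + 55x^5 - 120x^4 + 126x^3 - 56x^2 + 7x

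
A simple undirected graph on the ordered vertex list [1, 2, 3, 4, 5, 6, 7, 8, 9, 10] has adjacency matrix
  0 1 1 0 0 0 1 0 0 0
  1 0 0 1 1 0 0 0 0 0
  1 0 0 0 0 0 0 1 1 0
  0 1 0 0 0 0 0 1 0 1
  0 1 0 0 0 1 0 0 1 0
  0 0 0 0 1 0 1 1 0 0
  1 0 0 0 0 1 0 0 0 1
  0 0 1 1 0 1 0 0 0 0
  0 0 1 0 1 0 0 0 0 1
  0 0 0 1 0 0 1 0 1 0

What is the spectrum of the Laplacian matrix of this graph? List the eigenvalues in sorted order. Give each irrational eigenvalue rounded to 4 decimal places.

[0, 2, 2, 2, 2, 2, 5, 5, 5, 5]

Reading degrees in the order [1, 2, 3, 4, 5, 6, 7, 8, 9, 10] gives [3, 3, 3, 3, 3, 3, 3, 3, 3, 3]; set D = diag(3, 3, 3, 3, 3, 3, 3, 3, 3, 3) and form L = D - A. L is symmetric positive semidefinite, so every eigenvalue is real and nonnegative. The single zero eigenvalue shows the graph is connected. By the matrix-tree theorem the graph has (1/10) * product of the nonzero eigenvalues = 2000 spanning trees. There is one zero in the spectrum, matching the 1 component.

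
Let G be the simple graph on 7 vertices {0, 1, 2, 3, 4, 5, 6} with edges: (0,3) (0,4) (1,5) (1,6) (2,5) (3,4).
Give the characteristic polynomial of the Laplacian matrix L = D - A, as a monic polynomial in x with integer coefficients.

Each diagonal entry of L is the vertex degree and each off-diagonal entry is -1 where an edge is present, 0 otherwise; in the order [0, 1, 2, 3, 4, 5, 6] the diagonal is [2, 2, 1, 2, 2, 2, 1]. L has integer entries, so p(x) = det(xI - L) has integer coefficients. Expanding the determinant yields x^7 - 12x^6 + 55x^5 - 118x^4 + 114x^3 - 36x^2. The constant term is 0 because L is singular (the all-ones vector lies in its kernel).

x^7 - 12x^6 + 55x^5 - 118x^4 + 114x^3 - 36x^2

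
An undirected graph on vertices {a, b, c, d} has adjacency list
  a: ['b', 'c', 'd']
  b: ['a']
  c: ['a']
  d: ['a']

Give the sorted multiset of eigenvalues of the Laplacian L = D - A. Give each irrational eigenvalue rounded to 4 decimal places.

[0, 1, 1, 4]

Reading degrees in the order [a, b, c, d] gives [3, 1, 1, 1]; set D = diag(3, 1, 1, 1) and form L = D - A. Diagonalising L (or applying a numerical eigensolver to the 4x4 matrix) gives the spectrum above. The single zero eigenvalue shows the graph is connected. By the matrix-tree theorem the graph has (1/4) * product of the nonzero eigenvalues = 1 spanning tree.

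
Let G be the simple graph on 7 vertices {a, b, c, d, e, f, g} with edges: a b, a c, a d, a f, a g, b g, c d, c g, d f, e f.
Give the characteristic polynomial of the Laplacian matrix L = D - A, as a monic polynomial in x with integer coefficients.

x^7 - 20x^6 + 157x^5 - 612x^4 + 1227x^3 - 1164x^2 + 385x

Each diagonal entry of L is the vertex degree and each off-diagonal entry is -1 where an edge is present, 0 otherwise; in the order [a, b, c, d, e, f, g] the diagonal is [5, 2, 3, 3, 1, 3, 3]. Computing det(xI - L) by cofactor expansion (or equivalently via sum-over-permutations) gives x^7 - 20x^6 + 157x^5 - 612x^4 + 1227x^3 - 1164x^2 + 385x. The constant term is 0 because L is singular (the all-ones vector lies in its kernel).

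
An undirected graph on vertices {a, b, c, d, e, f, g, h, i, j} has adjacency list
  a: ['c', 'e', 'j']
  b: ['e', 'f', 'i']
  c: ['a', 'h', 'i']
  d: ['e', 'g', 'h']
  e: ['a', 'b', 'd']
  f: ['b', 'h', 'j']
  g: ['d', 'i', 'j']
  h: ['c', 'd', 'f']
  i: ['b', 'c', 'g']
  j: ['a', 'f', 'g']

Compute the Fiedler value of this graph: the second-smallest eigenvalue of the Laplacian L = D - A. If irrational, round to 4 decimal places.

Each diagonal entry of L is the vertex degree and each off-diagonal entry is -1 where an edge is present, 0 otherwise; in the order [a, b, c, d, e, f, g, h, i, j] the diagonal is [3, 3, 3, 3, 3, 3, 3, 3, 3, 3]. The sorted Laplacian eigenvalues are [0, 2, 2, 2, 2, 2, 5, 5, 5, 5]; the algebraic connectivity is the second entry, 2. There is one zero in the spectrum, matching the 1 component. The largest eigenvalue, 5, is at most the vertex count 10.

2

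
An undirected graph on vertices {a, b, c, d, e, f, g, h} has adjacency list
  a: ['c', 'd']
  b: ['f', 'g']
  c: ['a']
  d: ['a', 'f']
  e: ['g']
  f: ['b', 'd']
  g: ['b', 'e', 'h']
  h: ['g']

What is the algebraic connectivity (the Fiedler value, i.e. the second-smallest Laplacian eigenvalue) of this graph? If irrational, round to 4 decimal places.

0.1667

With the vertex order [a, b, c, d, e, f, g, h], the degrees are [2, 2, 1, 2, 1, 2, 3, 1], giving D = diag(2, 2, 1, 2, 1, 2, 3, 1) and L = D - A. The smallest Laplacian eigenvalue is always 0. The next one, lambda_2 = 0.1667, measures how hard the graph is to disconnect: larger values mean better connectivity. The largest eigenvalue, 4.2332, is at most the vertex count 8.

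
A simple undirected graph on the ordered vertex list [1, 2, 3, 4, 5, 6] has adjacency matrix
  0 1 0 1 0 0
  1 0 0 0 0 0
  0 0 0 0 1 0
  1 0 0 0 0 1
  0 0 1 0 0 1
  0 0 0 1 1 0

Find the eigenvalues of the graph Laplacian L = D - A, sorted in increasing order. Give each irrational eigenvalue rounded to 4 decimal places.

[0, 0.2679, 1, 2, 3, 3.7321]

Each diagonal entry of L is the vertex degree and each off-diagonal entry is -1 where an edge is present, 0 otherwise; in the order [1, 2, 3, 4, 5, 6] the diagonal is [2, 1, 1, 2, 2, 2]. Diagonalising L (or applying a numerical eigensolver to the 6x6 matrix) gives the spectrum above. The single zero eigenvalue shows the graph is connected. By the matrix-tree theorem the graph has (1/6) * product of the nonzero eigenvalues = 1 spanning tree.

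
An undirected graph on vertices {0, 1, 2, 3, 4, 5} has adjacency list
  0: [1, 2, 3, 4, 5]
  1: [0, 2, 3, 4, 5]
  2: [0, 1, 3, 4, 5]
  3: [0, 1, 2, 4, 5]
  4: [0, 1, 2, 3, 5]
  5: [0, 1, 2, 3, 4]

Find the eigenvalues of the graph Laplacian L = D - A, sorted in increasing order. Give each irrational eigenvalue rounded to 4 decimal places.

With the vertex order [0, 1, 2, 3, 4, 5], the degrees are [5, 5, 5, 5, 5, 5], giving D = diag(5, 5, 5, 5, 5, 5) and L = D - A. The multiplicity of 0 as a Laplacian eigenvalue equals the number of connected components. The single zero eigenvalue shows the graph is connected.

[0, 6, 6, 6, 6, 6]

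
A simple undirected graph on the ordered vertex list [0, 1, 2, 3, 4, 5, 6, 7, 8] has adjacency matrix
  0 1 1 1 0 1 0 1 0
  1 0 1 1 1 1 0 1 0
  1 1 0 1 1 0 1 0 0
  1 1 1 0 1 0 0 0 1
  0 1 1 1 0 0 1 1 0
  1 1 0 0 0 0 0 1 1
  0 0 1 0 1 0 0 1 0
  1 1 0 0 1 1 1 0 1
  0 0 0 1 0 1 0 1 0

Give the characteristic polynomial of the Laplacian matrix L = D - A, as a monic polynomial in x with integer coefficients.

Each diagonal entry of L is the vertex degree and each off-diagonal entry is -1 where an edge is present, 0 otherwise; in the order [0, 1, 2, 3, 4, 5, 6, 7, 8] the diagonal is [5, 6, 5, 5, 5, 4, 3, 6, 3]. Computing det(xI - L) by cofactor expansion (or equivalently via sum-over-permutations) gives x^9 - 42x^8 + 758x^7 - 7666x^6 + 47434x^5 - 183502x^4 + 432415x^3 - 565944x^2 + 313956x. The coefficient of x^8 equals -trace(L) = -42, matching the sum of degrees. The eigenvalues sum to 42, which equals trace(L) = 2|E|. By the matrix-tree theorem the graph has (1/9) * product of the nonzero eigenvalues = 34884 spanning trees.

x^9 - 42x^8 + 758x^7 - 7666x^6 + 47434x^5 - 183502x^4 + 432415x^3 - 565944x^2 + 313956x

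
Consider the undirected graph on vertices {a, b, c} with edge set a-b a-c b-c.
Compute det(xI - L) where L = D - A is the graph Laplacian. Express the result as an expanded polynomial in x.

x^3 - 6x^2 + 9x

Each diagonal entry of L is the vertex degree and each off-diagonal entry is -1 where an edge is present, 0 otherwise; in the order [a, b, c] the diagonal is [2, 2, 2]. Computing det(xI - L) by cofactor expansion (or equivalently via sum-over-permutations) gives x^3 - 6x^2 + 9x. Since p(0) = det(-L) = 0, x divides p(x). The largest eigenvalue, 3, is at most the vertex count 3.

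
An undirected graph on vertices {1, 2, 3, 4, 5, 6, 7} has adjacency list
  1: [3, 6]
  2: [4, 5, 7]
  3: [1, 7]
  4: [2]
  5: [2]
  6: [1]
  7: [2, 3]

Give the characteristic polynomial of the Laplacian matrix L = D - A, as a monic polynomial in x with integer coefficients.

With the vertex order [1, 2, 3, 4, 5, 6, 7], the degrees are [2, 3, 2, 1, 1, 1, 2], giving D = diag(2, 3, 2, 1, 1, 1, 2) and L = D - A. L has integer entries, so p(x) = det(xI - L) has integer coefficients. Expanding the determinant yields x^7 - 12x^6 + 54x^5 - 114x^4 + 116x^3 - 52x^2 + 7x. The coefficient of x^6 equals -trace(L) = -12, matching the sum of degrees. By the matrix-tree theorem the graph has (1/7) * product of the nonzero eigenvalues = 1 spanning tree.

x^7 - 12x^6 + 54x^5 - 114x^4 + 116x^3 - 52x^2 + 7x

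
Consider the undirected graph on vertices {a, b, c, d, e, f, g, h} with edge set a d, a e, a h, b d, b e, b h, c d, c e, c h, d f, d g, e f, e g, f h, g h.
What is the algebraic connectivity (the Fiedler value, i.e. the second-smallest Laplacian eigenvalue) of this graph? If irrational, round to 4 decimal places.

Each diagonal entry of L is the vertex degree and each off-diagonal entry is -1 where an edge is present, 0 otherwise; in the order [a, b, c, d, e, f, g, h] the diagonal is [3, 3, 3, 5, 5, 3, 3, 5]. The smallest Laplacian eigenvalue is always 0. The next one, lambda_2 = 3, measures how hard the graph is to disconnect: larger values mean better connectivity. The largest eigenvalue, 8, is at most the vertex count 8. The eigenvalues sum to 30, which equals trace(L) = 2|E|.

3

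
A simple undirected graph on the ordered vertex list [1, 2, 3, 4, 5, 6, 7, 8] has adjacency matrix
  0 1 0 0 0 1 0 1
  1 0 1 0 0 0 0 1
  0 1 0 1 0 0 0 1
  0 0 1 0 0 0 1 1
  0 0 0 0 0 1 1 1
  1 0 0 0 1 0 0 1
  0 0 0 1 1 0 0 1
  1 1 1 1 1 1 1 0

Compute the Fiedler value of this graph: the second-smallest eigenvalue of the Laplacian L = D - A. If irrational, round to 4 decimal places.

Reading degrees in the order [1, 2, 3, 4, 5, 6, 7, 8] gives [3, 3, 3, 3, 3, 3, 3, 7]; set D = diag(3, 3, 3, 3, 3, 3, 3, 7) and form L = D - A. Computing the eigenvalues of L and sorting gives [0, 1.7530, 1.7530, 3.4450, 3.4450, 4.8019, 4.8019, 8]. The Fiedler value lambda_2 = 1.7530 is strictly positive, so the graph is connected. The eigenvalues sum to 28, which equals trace(L) = 2|E|. The largest eigenvalue, 8, is at most the vertex count 8.

1.7530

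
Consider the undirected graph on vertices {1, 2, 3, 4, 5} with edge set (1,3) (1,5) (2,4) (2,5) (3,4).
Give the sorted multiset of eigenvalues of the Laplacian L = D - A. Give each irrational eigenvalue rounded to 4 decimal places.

[0, 1.3820, 1.3820, 3.6180, 3.6180]

Each diagonal entry of L is the vertex degree and each off-diagonal entry is -1 where an edge is present, 0 otherwise; in the order [1, 2, 3, 4, 5] the diagonal is [2, 2, 2, 2, 2]. Diagonalising L (or applying a numerical eigensolver to the 5x5 matrix) gives the spectrum above. The single zero eigenvalue shows the graph is connected. The largest eigenvalue, 3.6180, is at most the vertex count 5.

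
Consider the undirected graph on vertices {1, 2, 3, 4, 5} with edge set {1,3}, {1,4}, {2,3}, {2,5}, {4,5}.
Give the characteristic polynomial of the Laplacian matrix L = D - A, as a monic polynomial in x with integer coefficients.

With the vertex order [1, 2, 3, 4, 5], the degrees are [2, 2, 2, 2, 2], giving D = diag(2, 2, 2, 2, 2) and L = D - A. Computing det(xI - L) by cofactor expansion (or equivalently via sum-over-permutations) gives x^5 - 10x^4 + 35x^3 - 50x^2 + 25x. Since p(0) = det(-L) = 0, x divides p(x). The largest eigenvalue, 3.6180, is at most the vertex count 5. There is one zero in the spectrum, matching the 1 component.

x^5 - 10x^4 + 35x^3 - 50x^2 + 25x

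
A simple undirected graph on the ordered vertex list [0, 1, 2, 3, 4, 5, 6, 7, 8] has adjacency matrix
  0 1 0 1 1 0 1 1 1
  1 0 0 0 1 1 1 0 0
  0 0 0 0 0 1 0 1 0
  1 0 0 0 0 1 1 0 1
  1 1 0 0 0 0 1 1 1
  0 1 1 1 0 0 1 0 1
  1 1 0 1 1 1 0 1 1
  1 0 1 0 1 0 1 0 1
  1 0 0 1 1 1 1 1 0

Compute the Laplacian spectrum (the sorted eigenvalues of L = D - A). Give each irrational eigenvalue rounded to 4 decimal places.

Reading degrees in the order [0, 1, 2, 3, 4, 5, 6, 7, 8] gives [6, 4, 2, 4, 5, 5, 7, 5, 6]; set D = diag(6, 4, 2, 4, 5, 5, 7, 5, 6) and form L = D - A. The multiplicity of 0 as a Laplacian eigenvalue equals the number of connected components. The single zero eigenvalue shows the graph is connected. By the matrix-tree theorem the graph has (1/9) * product of the nonzero eigenvalues = 43714 spanning trees.

[0, 1.8346, 3.5262, 3.9215, 5.7022, 6.2653, 7.0576, 7.6082, 8.0845]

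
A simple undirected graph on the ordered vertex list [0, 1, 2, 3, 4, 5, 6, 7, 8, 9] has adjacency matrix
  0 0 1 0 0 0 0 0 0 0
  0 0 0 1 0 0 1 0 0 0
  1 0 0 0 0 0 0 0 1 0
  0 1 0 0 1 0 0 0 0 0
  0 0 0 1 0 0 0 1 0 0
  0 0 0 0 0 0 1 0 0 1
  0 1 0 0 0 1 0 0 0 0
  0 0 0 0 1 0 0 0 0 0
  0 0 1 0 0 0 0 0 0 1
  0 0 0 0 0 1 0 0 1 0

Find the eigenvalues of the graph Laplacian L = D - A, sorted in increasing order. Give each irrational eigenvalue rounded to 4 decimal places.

Reading degrees in the order [0, 1, 2, 3, 4, 5, 6, 7, 8, 9] gives [1, 2, 2, 2, 2, 2, 2, 1, 2, 2]; set D = diag(1, 2, 2, 2, 2, 2, 2, 1, 2, 2) and form L = D - A. Since every row of L sums to 0, the all-ones vector is in the kernel and 0 is an eigenvalue. The largest eigenvalue, 3.9021, is at most the vertex count 10.

[0, 0.0979, 0.3820, 0.8244, 1.3820, 2, 2.6180, 3.1756, 3.6180, 3.9021]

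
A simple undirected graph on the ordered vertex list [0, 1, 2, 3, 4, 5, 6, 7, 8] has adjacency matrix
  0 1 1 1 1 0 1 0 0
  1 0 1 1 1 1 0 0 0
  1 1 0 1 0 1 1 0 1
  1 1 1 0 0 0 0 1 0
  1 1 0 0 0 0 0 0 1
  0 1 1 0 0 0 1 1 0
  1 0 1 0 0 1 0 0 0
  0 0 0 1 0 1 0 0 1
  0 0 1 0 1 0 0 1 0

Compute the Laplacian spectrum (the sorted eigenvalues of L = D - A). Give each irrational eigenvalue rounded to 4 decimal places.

[0, 2.0664, 2.3387, 3.0678, 4, 4.4738, 6.1194, 6.5730, 7.3609]

Each diagonal entry of L is the vertex degree and each off-diagonal entry is -1 where an edge is present, 0 otherwise; in the order [0, 1, 2, 3, 4, 5, 6, 7, 8] the diagonal is [5, 5, 6, 4, 3, 4, 3, 3, 3]. The multiplicity of 0 as a Laplacian eigenvalue equals the number of connected components.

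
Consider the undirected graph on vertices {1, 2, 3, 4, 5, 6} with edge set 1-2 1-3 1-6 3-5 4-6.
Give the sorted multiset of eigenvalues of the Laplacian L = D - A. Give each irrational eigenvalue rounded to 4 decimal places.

[0, 0.3820, 0.6972, 2, 2.6180, 4.3028]

Each diagonal entry of L is the vertex degree and each off-diagonal entry is -1 where an edge is present, 0 otherwise; in the order [1, 2, 3, 4, 5, 6] the diagonal is [3, 1, 2, 1, 1, 2]. Since every row of L sums to 0, the all-ones vector is in the kernel and 0 is an eigenvalue. The single zero eigenvalue shows the graph is connected. There is one zero in the spectrum, matching the 1 component.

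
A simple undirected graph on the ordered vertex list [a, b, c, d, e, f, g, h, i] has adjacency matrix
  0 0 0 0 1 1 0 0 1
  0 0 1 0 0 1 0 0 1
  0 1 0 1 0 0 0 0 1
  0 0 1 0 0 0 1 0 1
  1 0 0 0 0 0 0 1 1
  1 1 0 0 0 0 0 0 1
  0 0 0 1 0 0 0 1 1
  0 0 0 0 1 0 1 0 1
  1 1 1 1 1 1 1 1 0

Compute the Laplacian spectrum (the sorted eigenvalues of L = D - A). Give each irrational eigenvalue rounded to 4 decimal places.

[0, 1.5858, 1.5858, 3, 3, 4.4142, 4.4142, 5, 9]

Each diagonal entry of L is the vertex degree and each off-diagonal entry is -1 where an edge is present, 0 otherwise; in the order [a, b, c, d, e, f, g, h, i] the diagonal is [3, 3, 3, 3, 3, 3, 3, 3, 8]. Since every row of L sums to 0, the all-ones vector is in the kernel and 0 is an eigenvalue. The single zero eigenvalue shows the graph is connected. The eigenvalues sum to 32, which equals trace(L) = 2|E|.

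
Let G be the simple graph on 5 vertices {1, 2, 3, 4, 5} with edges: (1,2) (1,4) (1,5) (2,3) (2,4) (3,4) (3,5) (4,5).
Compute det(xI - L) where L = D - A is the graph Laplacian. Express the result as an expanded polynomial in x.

x^5 - 16x^4 + 94x^3 - 240x^2 + 225x

With the vertex order [1, 2, 3, 4, 5], the degrees are [3, 3, 3, 4, 3], giving D = diag(3, 3, 3, 4, 3) and L = D - A. The eigenvalues of L are [0, 3, 3, 5, 5]; the characteristic polynomial is the product of (x - lambda_i), which multiplies out to x^5 - 16x^4 + 94x^3 - 240x^2 + 225x. Since p(0) = det(-L) = 0, x divides p(x). The largest eigenvalue, 5, is at most the vertex count 5.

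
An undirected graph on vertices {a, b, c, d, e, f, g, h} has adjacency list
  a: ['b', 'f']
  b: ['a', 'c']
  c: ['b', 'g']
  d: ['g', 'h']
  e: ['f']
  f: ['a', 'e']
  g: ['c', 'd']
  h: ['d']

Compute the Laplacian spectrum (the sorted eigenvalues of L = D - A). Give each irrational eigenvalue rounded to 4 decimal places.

[0, 0.1522, 0.5858, 1.2346, 2, 2.7654, 3.4142, 3.8478]

Each diagonal entry of L is the vertex degree and each off-diagonal entry is -1 where an edge is present, 0 otherwise; in the order [a, b, c, d, e, f, g, h] the diagonal is [2, 2, 2, 2, 1, 2, 2, 1]. L is symmetric positive semidefinite, so every eigenvalue is real and nonnegative.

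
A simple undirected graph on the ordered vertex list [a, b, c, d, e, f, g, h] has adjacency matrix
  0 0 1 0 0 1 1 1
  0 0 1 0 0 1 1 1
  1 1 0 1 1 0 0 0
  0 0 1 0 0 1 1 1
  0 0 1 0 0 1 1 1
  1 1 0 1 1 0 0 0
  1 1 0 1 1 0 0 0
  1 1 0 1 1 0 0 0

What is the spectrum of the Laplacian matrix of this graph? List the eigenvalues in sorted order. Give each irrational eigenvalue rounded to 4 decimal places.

With the vertex order [a, b, c, d, e, f, g, h], the degrees are [4, 4, 4, 4, 4, 4, 4, 4], giving D = diag(4, 4, 4, 4, 4, 4, 4, 4) and L = D - A. Since every row of L sums to 0, the all-ones vector is in the kernel and 0 is an eigenvalue. The single zero eigenvalue shows the graph is connected. There is one zero in the spectrum, matching the 1 component. The eigenvalues sum to 32, which equals trace(L) = 2|E|.

[0, 4, 4, 4, 4, 4, 4, 8]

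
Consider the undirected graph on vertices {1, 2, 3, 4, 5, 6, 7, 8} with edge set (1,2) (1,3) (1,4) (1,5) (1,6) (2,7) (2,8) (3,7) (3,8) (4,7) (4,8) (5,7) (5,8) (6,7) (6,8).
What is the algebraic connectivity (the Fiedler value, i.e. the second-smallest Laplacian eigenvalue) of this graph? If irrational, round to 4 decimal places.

Each diagonal entry of L is the vertex degree and each off-diagonal entry is -1 where an edge is present, 0 otherwise; in the order [1, 2, 3, 4, 5, 6, 7, 8] the diagonal is [5, 3, 3, 3, 3, 3, 5, 5]. Computing the eigenvalues of L and sorting gives [0, 3, 3, 3, 3, 5, 5, 8]. The Fiedler value lambda_2 = 3 is strictly positive, so the graph is connected. There is one zero in the spectrum, matching the 1 component. The eigenvalues sum to 30, which equals trace(L) = 2|E|.

3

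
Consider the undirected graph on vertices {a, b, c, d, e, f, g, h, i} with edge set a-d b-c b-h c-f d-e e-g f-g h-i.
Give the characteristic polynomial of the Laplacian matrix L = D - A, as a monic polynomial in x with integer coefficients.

With the vertex order [a, b, c, d, e, f, g, h, i], the degrees are [1, 2, 2, 2, 2, 2, 2, 2, 1], giving D = diag(1, 2, 2, 2, 2, 2, 2, 2, 1) and L = D - A. Computing det(xI - L) by cofactor expansion (or equivalently via sum-over-permutations) gives x^9 - 16x^8 + 105x^7 - 364x^6 + 715x^5 - 792x^4 + 462x^3 - 120x^2 + 9x. The coefficient of x^8 equals -trace(L) = -16, matching the sum of degrees.

x^9 - 16x^8 + 105x^7 - 364x^6 + 715x^5 - 792x^4 + 462x^3 - 120x^2 + 9x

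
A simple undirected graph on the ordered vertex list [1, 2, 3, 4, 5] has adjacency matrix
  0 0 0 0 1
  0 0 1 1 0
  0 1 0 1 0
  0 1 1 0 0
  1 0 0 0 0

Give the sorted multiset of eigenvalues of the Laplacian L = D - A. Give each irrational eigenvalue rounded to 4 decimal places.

[0, 0, 2, 3, 3]

Each diagonal entry of L is the vertex degree and each off-diagonal entry is -1 where an edge is present, 0 otherwise; in the order [1, 2, 3, 4, 5] the diagonal is [1, 2, 2, 2, 1]. L is symmetric positive semidefinite, so every eigenvalue is real and nonnegative. The 2 zero eigenvalues correspond to the 2 connected components.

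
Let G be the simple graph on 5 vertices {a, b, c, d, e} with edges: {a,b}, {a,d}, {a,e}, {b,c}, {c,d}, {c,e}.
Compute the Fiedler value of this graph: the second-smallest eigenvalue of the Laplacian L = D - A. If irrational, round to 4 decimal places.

2

With the vertex order [a, b, c, d, e], the degrees are [3, 2, 3, 2, 2], giving D = diag(3, 2, 3, 2, 2) and L = D - A. Computing the eigenvalues of L and sorting gives [0, 2, 2, 3, 5]. The Fiedler value lambda_2 = 2 is strictly positive, so the graph is connected. The eigenvalues sum to 12, which equals trace(L) = 2|E|. By the matrix-tree theorem the graph has (1/5) * product of the nonzero eigenvalues = 12 spanning trees.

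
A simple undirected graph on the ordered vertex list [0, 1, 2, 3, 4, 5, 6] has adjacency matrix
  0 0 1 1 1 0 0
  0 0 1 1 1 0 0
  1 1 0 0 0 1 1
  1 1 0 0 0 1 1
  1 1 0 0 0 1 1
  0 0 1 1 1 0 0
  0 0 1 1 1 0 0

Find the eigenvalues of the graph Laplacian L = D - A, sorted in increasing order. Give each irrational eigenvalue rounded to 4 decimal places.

[0, 3, 3, 3, 4, 4, 7]

With the vertex order [0, 1, 2, 3, 4, 5, 6], the degrees are [3, 3, 4, 4, 4, 3, 3], giving D = diag(3, 3, 4, 4, 4, 3, 3) and L = D - A. The multiplicity of 0 as a Laplacian eigenvalue equals the number of connected components. The single zero eigenvalue shows the graph is connected. The largest eigenvalue, 7, is at most the vertex count 7.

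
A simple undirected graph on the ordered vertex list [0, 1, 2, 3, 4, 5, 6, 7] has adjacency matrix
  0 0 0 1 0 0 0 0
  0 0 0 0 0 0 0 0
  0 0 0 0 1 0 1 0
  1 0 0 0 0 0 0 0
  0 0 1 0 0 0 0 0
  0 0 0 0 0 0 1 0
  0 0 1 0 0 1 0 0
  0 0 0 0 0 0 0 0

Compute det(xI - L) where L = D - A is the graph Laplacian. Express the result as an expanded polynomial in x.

Reading degrees in the order [0, 1, 2, 3, 4, 5, 6, 7] gives [1, 0, 2, 1, 1, 1, 2, 0]; set D = diag(1, 0, 2, 1, 1, 1, 2, 0) and form L = D - A. Computing det(xI - L) by cofactor expansion (or equivalently via sum-over-permutations) gives x^8 - 8x^7 + 22x^6 - 24x^5 + 8x^4. The constant term is 0 because L is singular (the all-ones vector lies in its kernel). The eigenvalues sum to 8, which equals trace(L) = 2|E|. There are 4 zeros in the spectrum, matching the 4 components.

x^8 - 8x^7 + 22x^6 - 24x^5 + 8x^4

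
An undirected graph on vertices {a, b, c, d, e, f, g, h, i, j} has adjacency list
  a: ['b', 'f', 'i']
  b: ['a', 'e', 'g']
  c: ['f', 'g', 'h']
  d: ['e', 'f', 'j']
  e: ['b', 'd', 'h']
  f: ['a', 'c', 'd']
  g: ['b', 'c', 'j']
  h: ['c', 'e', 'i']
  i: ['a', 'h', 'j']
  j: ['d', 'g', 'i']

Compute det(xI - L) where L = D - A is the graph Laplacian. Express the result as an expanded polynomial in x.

x^10 - 30x^9 + 390x^8 - 2880x^7 + 13305x^6 - 39882x^5 + 77640x^4 - 94800x^3 + 66000x^2 - 20000x

Reading degrees in the order [a, b, c, d, e, f, g, h, i, j] gives [3, 3, 3, 3, 3, 3, 3, 3, 3, 3]; set D = diag(3, 3, 3, 3, 3, 3, 3, 3, 3, 3) and form L = D - A. Computing det(xI - L) by cofactor expansion (or equivalently via sum-over-permutations) gives x^10 - 30x^9 + 390x^8 - 2880x^7 + 13305x^6 - 39882x^5 + 77640x^4 - 94800x^3 + 66000x^2 - 20000x. The constant term is 0 because L is singular (the all-ones vector lies in its kernel). By the matrix-tree theorem the graph has (1/10) * product of the nonzero eigenvalues = 2000 spanning trees.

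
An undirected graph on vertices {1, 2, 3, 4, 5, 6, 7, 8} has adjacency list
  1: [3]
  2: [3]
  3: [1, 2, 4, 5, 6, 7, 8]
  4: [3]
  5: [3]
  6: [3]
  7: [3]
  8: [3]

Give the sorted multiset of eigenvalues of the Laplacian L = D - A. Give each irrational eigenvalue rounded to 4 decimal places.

[0, 1, 1, 1, 1, 1, 1, 8]

Reading degrees in the order [1, 2, 3, 4, 5, 6, 7, 8] gives [1, 1, 7, 1, 1, 1, 1, 1]; set D = diag(1, 1, 7, 1, 1, 1, 1, 1) and form L = D - A. L is symmetric positive semidefinite, so every eigenvalue is real and nonnegative. The eigenvalues sum to 14, which equals trace(L) = 2|E|. By the matrix-tree theorem the graph has (1/8) * product of the nonzero eigenvalues = 1 spanning tree.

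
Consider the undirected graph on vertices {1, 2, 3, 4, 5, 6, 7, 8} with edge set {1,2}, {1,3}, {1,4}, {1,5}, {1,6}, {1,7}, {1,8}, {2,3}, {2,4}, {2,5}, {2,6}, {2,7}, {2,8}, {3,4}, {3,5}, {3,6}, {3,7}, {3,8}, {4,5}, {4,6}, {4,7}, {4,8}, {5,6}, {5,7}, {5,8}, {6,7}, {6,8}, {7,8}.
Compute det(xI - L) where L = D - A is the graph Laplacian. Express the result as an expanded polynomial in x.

Reading degrees in the order [1, 2, 3, 4, 5, 6, 7, 8] gives [7, 7, 7, 7, 7, 7, 7, 7]; set D = diag(7, 7, 7, 7, 7, 7, 7, 7) and form L = D - A. L has integer entries, so p(x) = det(xI - L) has integer coefficients. Expanding the determinant yields x^8 - 56x^7 + 1344x^6 - 17920x^5 + 143360x^4 - 688128x^3 + 1835008x^2 - 2097152x. Since p(0) = det(-L) = 0, x divides p(x). By the matrix-tree theorem the graph has (1/8) * product of the nonzero eigenvalues = 262144 spanning trees.

x^8 - 56x^7 + 1344x^6 - 17920x^5 + 143360x^4 - 688128x^3 + 1835008x^2 - 2097152x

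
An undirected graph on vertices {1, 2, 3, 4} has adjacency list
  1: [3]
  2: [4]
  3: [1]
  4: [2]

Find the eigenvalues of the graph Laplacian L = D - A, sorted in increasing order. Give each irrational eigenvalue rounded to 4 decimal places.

Reading degrees in the order [1, 2, 3, 4] gives [1, 1, 1, 1]; set D = diag(1, 1, 1, 1) and form L = D - A. The multiplicity of 0 as a Laplacian eigenvalue equals the number of connected components. The 2 zero eigenvalues correspond to the 2 connected components. The largest eigenvalue, 2, is at most the vertex count 4.

[0, 0, 2, 2]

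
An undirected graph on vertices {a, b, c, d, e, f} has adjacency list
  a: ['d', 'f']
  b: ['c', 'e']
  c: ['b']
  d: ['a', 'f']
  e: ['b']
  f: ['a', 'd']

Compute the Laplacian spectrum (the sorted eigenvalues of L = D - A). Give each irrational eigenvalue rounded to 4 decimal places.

Each diagonal entry of L is the vertex degree and each off-diagonal entry is -1 where an edge is present, 0 otherwise; in the order [a, b, c, d, e, f] the diagonal is [2, 2, 1, 2, 1, 2]. The multiplicity of 0 as a Laplacian eigenvalue equals the number of connected components. The 2 zero eigenvalues correspond to the 2 connected components. The eigenvalues sum to 10, which equals trace(L) = 2|E|. The largest eigenvalue, 3, is at most the vertex count 6.

[0, 0, 1, 3, 3, 3]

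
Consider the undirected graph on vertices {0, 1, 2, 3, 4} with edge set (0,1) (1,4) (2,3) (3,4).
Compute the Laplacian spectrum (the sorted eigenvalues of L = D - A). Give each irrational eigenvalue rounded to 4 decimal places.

Each diagonal entry of L is the vertex degree and each off-diagonal entry is -1 where an edge is present, 0 otherwise; in the order [0, 1, 2, 3, 4] the diagonal is [1, 2, 1, 2, 2]. Since every row of L sums to 0, the all-ones vector is in the kernel and 0 is an eigenvalue. The single zero eigenvalue shows the graph is connected. The eigenvalues sum to 8, which equals trace(L) = 2|E|.

[0, 0.3820, 1.3820, 2.6180, 3.6180]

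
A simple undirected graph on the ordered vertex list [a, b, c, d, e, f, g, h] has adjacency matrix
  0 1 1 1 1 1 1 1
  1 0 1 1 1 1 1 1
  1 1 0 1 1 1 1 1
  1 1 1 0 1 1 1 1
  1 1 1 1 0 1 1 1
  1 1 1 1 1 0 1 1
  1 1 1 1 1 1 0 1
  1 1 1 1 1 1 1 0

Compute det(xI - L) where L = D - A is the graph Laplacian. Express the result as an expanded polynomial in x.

x^8 - 56x^7 + 1344x^6 - 17920x^5 + 143360x^4 - 688128x^3 + 1835008x^2 - 2097152x

With the vertex order [a, b, c, d, e, f, g, h], the degrees are [7, 7, 7, 7, 7, 7, 7, 7], giving D = diag(7, 7, 7, 7, 7, 7, 7, 7) and L = D - A. The eigenvalues of L are [0, 8, 8, 8, 8, 8, 8, 8]; the characteristic polynomial is the product of (x - lambda_i), which multiplies out to x^8 - 56x^7 + 1344x^6 - 17920x^5 + 143360x^4 - 688128x^3 + 1835008x^2 - 2097152x. The constant term is 0 because L is singular (the all-ones vector lies in its kernel).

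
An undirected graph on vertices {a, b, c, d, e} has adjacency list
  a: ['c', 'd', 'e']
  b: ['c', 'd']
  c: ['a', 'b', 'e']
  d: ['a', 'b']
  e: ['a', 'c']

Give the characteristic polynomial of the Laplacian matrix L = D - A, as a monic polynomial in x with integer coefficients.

Reading degrees in the order [a, b, c, d, e] gives [3, 2, 3, 2, 2]; set D = diag(3, 2, 3, 2, 2) and form L = D - A. Computing det(xI - L) by cofactor expansion (or equivalently via sum-over-permutations) gives x^5 - 12x^4 + 51x^3 - 90x^2 + 55x. The coefficient of x^4 equals -trace(L) = -12, matching the sum of degrees. There is one zero in the spectrum, matching the 1 component.

x^5 - 12x^4 + 51x^3 - 90x^2 + 55x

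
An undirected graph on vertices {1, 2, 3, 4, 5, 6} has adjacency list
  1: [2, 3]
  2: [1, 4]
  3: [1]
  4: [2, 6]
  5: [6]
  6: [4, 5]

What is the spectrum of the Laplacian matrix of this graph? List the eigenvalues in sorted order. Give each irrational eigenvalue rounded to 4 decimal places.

[0, 0.2679, 1, 2, 3, 3.7321]

Reading degrees in the order [1, 2, 3, 4, 5, 6] gives [2, 2, 1, 2, 1, 2]; set D = diag(2, 2, 1, 2, 1, 2) and form L = D - A. Since every row of L sums to 0, the all-ones vector is in the kernel and 0 is an eigenvalue. The largest eigenvalue, 3.7321, is at most the vertex count 6.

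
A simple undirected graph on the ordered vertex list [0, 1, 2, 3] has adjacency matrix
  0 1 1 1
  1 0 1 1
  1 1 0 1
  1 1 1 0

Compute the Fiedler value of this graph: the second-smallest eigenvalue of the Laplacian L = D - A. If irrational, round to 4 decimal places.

Each diagonal entry of L is the vertex degree and each off-diagonal entry is -1 where an edge is present, 0 otherwise; in the order [0, 1, 2, 3] the diagonal is [3, 3, 3, 3]. The smallest Laplacian eigenvalue is always 0. The next one, lambda_2 = 4, measures how hard the graph is to disconnect: larger values mean better connectivity. The largest eigenvalue, 4, is at most the vertex count 4.

4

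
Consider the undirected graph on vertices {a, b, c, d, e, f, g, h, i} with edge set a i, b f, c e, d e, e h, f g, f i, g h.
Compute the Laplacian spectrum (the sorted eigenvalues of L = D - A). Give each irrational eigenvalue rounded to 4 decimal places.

Each diagonal entry of L is the vertex degree and each off-diagonal entry is -1 where an edge is present, 0 otherwise; in the order [a, b, c, d, e, f, g, h, i] the diagonal is [1, 1, 1, 1, 3, 3, 2, 2, 2]. The multiplicity of 0 as a Laplacian eigenvalue equals the number of connected components. The single zero eigenvalue shows the graph is connected. By the matrix-tree theorem the graph has (1/9) * product of the nonzero eigenvalues = 1 spanning tree.

[0, 0.1538, 0.5764, 1, 1, 2.1128, 2.6757, 4.0748, 4.4065]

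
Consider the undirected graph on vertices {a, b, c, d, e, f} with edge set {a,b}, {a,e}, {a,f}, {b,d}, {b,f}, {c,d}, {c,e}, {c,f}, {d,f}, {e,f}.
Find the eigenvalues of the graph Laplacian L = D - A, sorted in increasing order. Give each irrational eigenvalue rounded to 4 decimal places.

[0, 2.3820, 2.3820, 4.6180, 4.6180, 6]

Reading degrees in the order [a, b, c, d, e, f] gives [3, 3, 3, 3, 3, 5]; set D = diag(3, 3, 3, 3, 3, 5) and form L = D - A. Diagonalising L (or applying a numerical eigensolver to the 6x6 matrix) gives the spectrum above. The single zero eigenvalue shows the graph is connected. By the matrix-tree theorem the graph has (1/6) * product of the nonzero eigenvalues = 121 spanning trees. The largest eigenvalue, 6, is at most the vertex count 6.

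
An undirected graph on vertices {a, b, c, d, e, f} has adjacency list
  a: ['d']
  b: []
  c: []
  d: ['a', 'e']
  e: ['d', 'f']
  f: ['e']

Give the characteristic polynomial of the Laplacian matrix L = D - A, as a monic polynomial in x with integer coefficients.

x^6 - 6x^5 + 10x^4 - 4x^3

With the vertex order [a, b, c, d, e, f], the degrees are [1, 0, 0, 2, 2, 1], giving D = diag(1, 0, 0, 2, 2, 1) and L = D - A. Computing det(xI - L) by cofactor expansion (or equivalently via sum-over-permutations) gives x^6 - 6x^5 + 10x^4 - 4x^3. The constant term is 0 because L is singular (the all-ones vector lies in its kernel). The eigenvalues sum to 6, which equals trace(L) = 2|E|.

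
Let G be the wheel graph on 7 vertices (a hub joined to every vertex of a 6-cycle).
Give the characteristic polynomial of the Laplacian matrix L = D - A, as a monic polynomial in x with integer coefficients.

x^7 - 24x^6 + 231x^5 - 1140x^4 + 3036x^3 - 4128x^2 + 2240x

The graph has 7 vertices and degree multiset [6, 3, 3, 3, 3, 3, 3]; D is the diagonal matrix of degrees and L = D - A. The eigenvalues of L are [0, 2, 2, 4, 4, 5, 7]; the characteristic polynomial is the product of (x - lambda_i), which multiplies out to x^7 - 24x^6 + 231x^5 - 1140x^4 + 3036x^3 - 4128x^2 + 2240x. Since p(0) = det(-L) = 0, x divides p(x). By the matrix-tree theorem the graph has (1/7) * product of the nonzero eigenvalues = 320 spanning trees.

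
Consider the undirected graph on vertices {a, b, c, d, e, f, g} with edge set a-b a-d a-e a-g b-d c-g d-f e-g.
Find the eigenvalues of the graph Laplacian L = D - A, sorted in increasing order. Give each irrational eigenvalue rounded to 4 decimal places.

Reading degrees in the order [a, b, c, d, e, f, g] gives [4, 2, 1, 3, 2, 1, 3]; set D = diag(4, 2, 1, 3, 2, 1, 3) and form L = D - A. Diagonalising L (or applying a numerical eigensolver to the 7x7 matrix) gives the spectrum above. The largest eigenvalue, 5.1987, is at most the vertex count 7.

[0, 0.4679, 1.0878, 1.6527, 3.7135, 3.8794, 5.1987]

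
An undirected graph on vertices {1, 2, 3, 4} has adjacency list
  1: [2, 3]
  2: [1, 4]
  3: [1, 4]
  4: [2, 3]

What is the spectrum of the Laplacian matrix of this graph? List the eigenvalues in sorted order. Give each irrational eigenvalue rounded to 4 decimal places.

[0, 2, 2, 4]

Reading degrees in the order [1, 2, 3, 4] gives [2, 2, 2, 2]; set D = diag(2, 2, 2, 2) and form L = D - A. Since every row of L sums to 0, the all-ones vector is in the kernel and 0 is an eigenvalue. The single zero eigenvalue shows the graph is connected. By the matrix-tree theorem the graph has (1/4) * product of the nonzero eigenvalues = 4 spanning trees. The largest eigenvalue, 4, is at most the vertex count 4.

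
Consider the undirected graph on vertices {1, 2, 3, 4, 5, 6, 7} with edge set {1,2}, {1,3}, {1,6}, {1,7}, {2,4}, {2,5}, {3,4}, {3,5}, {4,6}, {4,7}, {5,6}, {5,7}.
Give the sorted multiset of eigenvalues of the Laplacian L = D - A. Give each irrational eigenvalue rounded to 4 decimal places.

[0, 3, 3, 3, 4, 4, 7]

With the vertex order [1, 2, 3, 4, 5, 6, 7], the degrees are [4, 3, 3, 4, 4, 3, 3], giving D = diag(4, 3, 3, 4, 4, 3, 3) and L = D - A. The multiplicity of 0 as a Laplacian eigenvalue equals the number of connected components. There is one zero in the spectrum, matching the 1 component.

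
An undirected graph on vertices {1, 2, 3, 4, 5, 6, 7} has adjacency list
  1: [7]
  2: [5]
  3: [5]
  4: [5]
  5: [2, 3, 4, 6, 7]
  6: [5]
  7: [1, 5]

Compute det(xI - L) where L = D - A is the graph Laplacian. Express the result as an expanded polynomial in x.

With the vertex order [1, 2, 3, 4, 5, 6, 7], the degrees are [1, 1, 1, 1, 5, 1, 2], giving D = diag(1, 1, 1, 1, 5, 1, 2) and L = D - A. L has integer entries, so p(x) = det(xI - L) has integer coefficients. Expanding the determinant yields x^7 - 12x^6 + 49x^5 - 92x^4 + 87x^3 - 40x^2 + 7x. The constant term is 0 because L is singular (the all-ones vector lies in its kernel). By the matrix-tree theorem the graph has (1/7) * product of the nonzero eigenvalues = 1 spanning tree. The eigenvalues sum to 12, which equals trace(L) = 2|E|.

x^7 - 12x^6 + 49x^5 - 92x^4 + 87x^3 - 40x^2 + 7x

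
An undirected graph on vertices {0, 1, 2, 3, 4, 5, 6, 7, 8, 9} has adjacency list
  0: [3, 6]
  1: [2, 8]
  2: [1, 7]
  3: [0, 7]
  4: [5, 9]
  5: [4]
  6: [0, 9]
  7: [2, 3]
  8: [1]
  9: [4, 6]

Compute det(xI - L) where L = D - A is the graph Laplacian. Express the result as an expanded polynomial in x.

x^10 - 18x^9 + 136x^8 - 560x^7 + 1365x^6 - 2002x^5 + 1716x^4 - 792x^3 + 165x^2 - 10x

Each diagonal entry of L is the vertex degree and each off-diagonal entry is -1 where an edge is present, 0 otherwise; in the order [0, 1, 2, 3, 4, 5, 6, 7, 8, 9] the diagonal is [2, 2, 2, 2, 2, 1, 2, 2, 1, 2]. L has integer entries, so p(x) = det(xI - L) has integer coefficients. Expanding the determinant yields x^10 - 18x^9 + 136x^8 - 560x^7 + 1365x^6 - 2002x^5 + 1716x^4 - 792x^3 + 165x^2 - 10x. Since p(0) = det(-L) = 0, x divides p(x). By the matrix-tree theorem the graph has (1/10) * product of the nonzero eigenvalues = 1 spanning tree.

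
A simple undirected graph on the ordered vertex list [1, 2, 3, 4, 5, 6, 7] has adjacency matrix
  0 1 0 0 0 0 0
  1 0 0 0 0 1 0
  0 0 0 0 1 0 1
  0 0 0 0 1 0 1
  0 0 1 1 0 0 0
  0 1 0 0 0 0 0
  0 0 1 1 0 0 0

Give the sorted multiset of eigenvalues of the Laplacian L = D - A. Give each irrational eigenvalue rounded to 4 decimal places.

[0, 0, 1, 2, 2, 3, 4]

Reading degrees in the order [1, 2, 3, 4, 5, 6, 7] gives [1, 2, 2, 2, 2, 1, 2]; set D = diag(1, 2, 2, 2, 2, 1, 2) and form L = D - A. Since every row of L sums to 0, the all-ones vector is in the kernel and 0 is an eigenvalue. The 2 zero eigenvalues correspond to the 2 connected components. The eigenvalues sum to 12, which equals trace(L) = 2|E|. The largest eigenvalue, 4, is at most the vertex count 7.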